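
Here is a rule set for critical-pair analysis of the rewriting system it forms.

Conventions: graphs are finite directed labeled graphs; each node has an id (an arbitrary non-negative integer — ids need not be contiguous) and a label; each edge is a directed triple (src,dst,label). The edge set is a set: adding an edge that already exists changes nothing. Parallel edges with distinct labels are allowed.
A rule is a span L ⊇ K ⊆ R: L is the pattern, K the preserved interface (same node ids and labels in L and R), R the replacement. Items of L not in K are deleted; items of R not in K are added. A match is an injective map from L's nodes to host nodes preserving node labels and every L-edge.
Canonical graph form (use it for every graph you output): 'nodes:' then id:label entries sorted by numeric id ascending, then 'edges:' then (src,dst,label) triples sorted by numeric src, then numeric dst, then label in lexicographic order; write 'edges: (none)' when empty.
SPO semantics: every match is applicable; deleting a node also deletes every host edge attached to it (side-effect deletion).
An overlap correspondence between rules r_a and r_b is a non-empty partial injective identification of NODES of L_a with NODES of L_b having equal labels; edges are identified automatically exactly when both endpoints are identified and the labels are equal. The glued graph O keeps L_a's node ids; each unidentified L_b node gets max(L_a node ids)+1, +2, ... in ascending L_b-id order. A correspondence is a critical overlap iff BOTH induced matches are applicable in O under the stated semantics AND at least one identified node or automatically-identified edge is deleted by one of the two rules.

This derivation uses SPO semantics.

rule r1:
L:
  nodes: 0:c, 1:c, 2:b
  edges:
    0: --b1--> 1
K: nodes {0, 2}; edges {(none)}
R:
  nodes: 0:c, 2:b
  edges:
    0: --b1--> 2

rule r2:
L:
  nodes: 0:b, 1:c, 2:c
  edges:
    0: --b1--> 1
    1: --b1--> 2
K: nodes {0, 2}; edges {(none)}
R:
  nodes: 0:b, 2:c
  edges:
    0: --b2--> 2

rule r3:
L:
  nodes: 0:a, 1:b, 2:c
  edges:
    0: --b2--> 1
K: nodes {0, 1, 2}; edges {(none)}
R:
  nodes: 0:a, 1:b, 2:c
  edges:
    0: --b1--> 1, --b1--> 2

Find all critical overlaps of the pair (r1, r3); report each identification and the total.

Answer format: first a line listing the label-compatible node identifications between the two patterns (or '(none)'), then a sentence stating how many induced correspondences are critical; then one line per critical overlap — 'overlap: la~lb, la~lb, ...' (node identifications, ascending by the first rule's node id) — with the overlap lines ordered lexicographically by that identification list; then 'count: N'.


label-compatible node identifications between L(r1) and L(r3): 0~2, 1~2, 2~1
2 of the induced correspondences are critical overlaps of r1 and r3.
overlap: 1~2
overlap: 1~2, 2~1
count: 2


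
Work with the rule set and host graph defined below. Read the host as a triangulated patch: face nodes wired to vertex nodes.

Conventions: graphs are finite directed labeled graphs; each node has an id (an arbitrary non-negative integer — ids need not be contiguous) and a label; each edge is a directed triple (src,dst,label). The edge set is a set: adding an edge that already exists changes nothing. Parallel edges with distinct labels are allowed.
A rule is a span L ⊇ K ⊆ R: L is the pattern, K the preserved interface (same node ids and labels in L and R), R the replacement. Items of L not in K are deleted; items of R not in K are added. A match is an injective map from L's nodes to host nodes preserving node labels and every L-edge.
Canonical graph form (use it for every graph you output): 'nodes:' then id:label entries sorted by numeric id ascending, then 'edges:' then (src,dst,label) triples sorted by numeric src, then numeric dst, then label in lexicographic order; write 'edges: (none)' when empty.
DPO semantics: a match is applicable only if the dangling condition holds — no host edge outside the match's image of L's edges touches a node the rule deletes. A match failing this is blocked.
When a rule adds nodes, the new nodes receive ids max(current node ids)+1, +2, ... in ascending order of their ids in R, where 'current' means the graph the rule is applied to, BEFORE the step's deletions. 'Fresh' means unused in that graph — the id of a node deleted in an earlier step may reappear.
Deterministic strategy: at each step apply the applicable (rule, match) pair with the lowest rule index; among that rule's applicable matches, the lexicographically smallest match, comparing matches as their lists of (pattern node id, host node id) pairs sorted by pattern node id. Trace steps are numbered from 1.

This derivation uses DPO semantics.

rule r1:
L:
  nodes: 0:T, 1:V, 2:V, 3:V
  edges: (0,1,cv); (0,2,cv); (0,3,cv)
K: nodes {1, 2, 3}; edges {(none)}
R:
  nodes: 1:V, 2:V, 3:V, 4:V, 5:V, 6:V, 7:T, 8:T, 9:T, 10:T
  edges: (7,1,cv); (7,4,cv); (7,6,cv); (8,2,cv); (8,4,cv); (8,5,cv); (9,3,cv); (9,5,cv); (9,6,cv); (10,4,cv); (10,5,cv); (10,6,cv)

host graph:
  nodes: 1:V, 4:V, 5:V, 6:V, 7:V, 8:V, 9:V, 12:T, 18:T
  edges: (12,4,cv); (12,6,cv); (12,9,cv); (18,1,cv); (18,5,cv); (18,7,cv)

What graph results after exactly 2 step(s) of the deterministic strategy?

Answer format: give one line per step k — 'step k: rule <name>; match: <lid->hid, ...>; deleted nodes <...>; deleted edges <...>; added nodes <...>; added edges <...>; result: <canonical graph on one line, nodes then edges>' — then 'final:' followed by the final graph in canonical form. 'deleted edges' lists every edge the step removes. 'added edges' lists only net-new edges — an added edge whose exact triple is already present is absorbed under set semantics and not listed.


step 1: rule r1; match: 0->12, 1->4, 2->6, 3->9; deleted nodes 12; deleted edges (12,4,cv); (12,6,cv); (12,9,cv); added nodes 19, 20, 21, 22, 23, 24, 25; added edges (22,4,cv); (22,19,cv); (22,21,cv); (23,6,cv); (23,19,cv); (23,20,cv); (24,9,cv); (24,20,cv); (24,21,cv); (25,19,cv); (25,20,cv); (25,21,cv); result: nodes: 1:V, 4:V, 5:V, 6:V, 7:V, 8:V, 9:V, 18:T, 19:V, 20:V, 21:V, 22:T, 23:T, 24:T, 25:T edges: (18,1,cv); (18,5,cv); (18,7,cv); (22,4,cv); (22,19,cv); (22,21,cv); (23,6,cv); (23,19,cv); (23,20,cv); (24,9,cv); (24,20,cv); (24,21,cv); (25,19,cv); (25,20,cv); (25,21,cv)
step 2: rule r1; match: 0->18, 1->1, 2->5, 3->7; deleted nodes 18; deleted edges (18,1,cv); (18,5,cv); (18,7,cv); added nodes 26, 27, 28, 29, 30, 31, 32; added edges (29,1,cv); (29,26,cv); (29,28,cv); (30,5,cv); (30,26,cv); (30,27,cv); (31,7,cv); (31,27,cv); (31,28,cv); (32,26,cv); (32,27,cv); (32,28,cv); result: nodes: 1:V, 4:V, 5:V, 6:V, 7:V, 8:V, 9:V, 19:V, 20:V, 21:V, 22:T, 23:T, 24:T, 25:T, 26:V, 27:V, 28:V, 29:T, 30:T, 31:T, 32:T edges: (22,4,cv); (22,19,cv); (22,21,cv); (23,6,cv); (23,19,cv); (23,20,cv); (24,9,cv); (24,20,cv); (24,21,cv); (25,19,cv); (25,20,cv); (25,21,cv); (29,1,cv); (29,26,cv); (29,28,cv); (30,5,cv); (30,26,cv); (30,27,cv); (31,7,cv); (31,27,cv); (31,28,cv); (32,26,cv); (32,27,cv); (32,28,cv)
final:
nodes: 1:V, 4:V, 5:V, 6:V, 7:V, 8:V, 9:V, 19:V, 20:V, 21:V, 22:T, 23:T, 24:T, 25:T, 26:V, 27:V, 28:V, 29:T, 30:T, 31:T, 32:T
edges: (22,4,cv); (22,19,cv); (22,21,cv); (23,6,cv); (23,19,cv); (23,20,cv); (24,9,cv); (24,20,cv); (24,21,cv); (25,19,cv); (25,20,cv); (25,21,cv); (29,1,cv); (29,26,cv); (29,28,cv); (30,5,cv); (30,26,cv); (30,27,cv); (31,7,cv); (31,27,cv); (31,28,cv); (32,26,cv); (32,27,cv); (32,28,cv)


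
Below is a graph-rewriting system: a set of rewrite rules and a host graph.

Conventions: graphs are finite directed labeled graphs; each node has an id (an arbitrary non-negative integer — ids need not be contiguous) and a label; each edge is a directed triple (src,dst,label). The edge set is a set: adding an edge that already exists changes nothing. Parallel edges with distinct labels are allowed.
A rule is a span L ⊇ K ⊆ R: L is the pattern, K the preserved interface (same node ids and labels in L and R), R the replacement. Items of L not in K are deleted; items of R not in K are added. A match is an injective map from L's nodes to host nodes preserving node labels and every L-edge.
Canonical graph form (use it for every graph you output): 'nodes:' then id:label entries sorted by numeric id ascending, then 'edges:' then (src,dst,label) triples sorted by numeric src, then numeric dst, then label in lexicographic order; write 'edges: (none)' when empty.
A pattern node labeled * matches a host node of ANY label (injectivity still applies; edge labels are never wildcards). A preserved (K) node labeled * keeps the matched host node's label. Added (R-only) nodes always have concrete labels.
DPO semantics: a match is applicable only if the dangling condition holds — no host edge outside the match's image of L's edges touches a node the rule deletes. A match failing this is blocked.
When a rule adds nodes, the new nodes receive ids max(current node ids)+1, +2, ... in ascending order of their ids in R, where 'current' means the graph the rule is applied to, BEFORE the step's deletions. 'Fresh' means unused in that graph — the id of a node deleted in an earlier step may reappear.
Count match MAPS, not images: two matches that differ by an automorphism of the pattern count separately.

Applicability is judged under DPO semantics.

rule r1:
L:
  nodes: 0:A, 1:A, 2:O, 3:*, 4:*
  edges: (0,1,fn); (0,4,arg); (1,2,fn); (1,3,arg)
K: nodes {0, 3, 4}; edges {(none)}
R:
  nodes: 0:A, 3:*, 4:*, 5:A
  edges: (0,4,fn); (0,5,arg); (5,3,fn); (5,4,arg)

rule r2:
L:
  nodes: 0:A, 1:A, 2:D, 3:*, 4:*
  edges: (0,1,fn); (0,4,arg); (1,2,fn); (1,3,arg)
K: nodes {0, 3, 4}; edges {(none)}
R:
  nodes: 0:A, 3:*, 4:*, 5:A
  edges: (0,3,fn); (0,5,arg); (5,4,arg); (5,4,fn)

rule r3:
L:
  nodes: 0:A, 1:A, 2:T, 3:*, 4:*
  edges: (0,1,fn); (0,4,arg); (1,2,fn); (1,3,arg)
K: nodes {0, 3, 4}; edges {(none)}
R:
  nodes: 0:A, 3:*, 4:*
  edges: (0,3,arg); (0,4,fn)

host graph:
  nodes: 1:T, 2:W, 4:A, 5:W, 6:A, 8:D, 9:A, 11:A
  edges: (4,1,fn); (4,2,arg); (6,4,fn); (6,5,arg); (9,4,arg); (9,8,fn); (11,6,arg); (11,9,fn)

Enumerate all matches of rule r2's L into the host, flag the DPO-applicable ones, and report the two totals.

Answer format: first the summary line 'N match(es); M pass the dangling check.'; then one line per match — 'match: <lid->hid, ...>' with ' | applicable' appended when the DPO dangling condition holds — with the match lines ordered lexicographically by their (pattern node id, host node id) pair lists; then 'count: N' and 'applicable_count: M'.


1 match(es); 1 pass the dangling check.
match: 0->11, 1->9, 2->8, 3->4, 4->6 | applicable
count: 1
applicable_count: 1


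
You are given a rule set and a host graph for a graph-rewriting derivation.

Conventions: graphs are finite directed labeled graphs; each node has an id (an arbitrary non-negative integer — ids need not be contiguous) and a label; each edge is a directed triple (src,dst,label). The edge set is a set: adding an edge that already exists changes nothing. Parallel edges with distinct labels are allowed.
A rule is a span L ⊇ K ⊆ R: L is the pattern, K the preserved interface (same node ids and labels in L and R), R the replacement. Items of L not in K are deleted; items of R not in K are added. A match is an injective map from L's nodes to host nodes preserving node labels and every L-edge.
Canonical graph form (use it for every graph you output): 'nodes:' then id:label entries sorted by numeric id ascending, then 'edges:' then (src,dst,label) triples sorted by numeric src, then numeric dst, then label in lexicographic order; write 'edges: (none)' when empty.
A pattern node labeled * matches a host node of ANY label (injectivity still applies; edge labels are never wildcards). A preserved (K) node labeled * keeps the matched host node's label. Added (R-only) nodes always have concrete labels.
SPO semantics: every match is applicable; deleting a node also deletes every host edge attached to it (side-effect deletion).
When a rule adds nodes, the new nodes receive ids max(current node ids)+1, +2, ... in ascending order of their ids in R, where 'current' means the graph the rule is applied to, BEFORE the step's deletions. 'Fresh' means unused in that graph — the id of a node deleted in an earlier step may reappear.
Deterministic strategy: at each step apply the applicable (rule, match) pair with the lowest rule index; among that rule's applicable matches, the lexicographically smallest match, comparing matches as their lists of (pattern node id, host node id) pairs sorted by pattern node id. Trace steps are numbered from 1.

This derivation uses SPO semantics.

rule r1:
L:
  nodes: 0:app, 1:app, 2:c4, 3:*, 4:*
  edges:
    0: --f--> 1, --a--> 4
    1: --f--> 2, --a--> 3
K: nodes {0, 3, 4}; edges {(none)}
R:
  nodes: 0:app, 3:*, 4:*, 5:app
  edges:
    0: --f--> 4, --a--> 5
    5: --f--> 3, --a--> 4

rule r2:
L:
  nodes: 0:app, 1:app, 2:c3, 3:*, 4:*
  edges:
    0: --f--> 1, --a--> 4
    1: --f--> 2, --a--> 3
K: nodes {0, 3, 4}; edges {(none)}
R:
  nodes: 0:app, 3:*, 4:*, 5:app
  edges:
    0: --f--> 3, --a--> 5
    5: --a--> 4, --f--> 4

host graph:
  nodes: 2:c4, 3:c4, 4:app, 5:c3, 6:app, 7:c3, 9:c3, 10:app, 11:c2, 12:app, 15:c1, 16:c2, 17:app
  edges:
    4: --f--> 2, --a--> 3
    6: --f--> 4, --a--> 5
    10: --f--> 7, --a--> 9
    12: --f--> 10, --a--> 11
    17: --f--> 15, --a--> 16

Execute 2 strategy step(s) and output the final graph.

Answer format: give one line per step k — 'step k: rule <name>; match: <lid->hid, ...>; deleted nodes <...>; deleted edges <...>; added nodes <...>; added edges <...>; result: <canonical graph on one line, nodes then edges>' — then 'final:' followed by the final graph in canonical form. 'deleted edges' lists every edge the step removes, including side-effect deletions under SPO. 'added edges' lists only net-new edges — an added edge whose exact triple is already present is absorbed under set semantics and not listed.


step 1: rule r1; match: 0->6, 1->4, 2->2, 3->3, 4->5; deleted nodes 2, 4; deleted edges (4,2,f); (4,3,a); (6,4,f); (6,5,a); added nodes 18; added edges (6,5,f); (6,18,a); (18,3,f); (18,5,a); result: nodes: 3:c4, 5:c3, 6:app, 7:c3, 9:c3, 10:app, 11:c2, 12:app, 15:c1, 16:c2, 17:app, 18:app edges: (6,5,f); (6,18,a); (10,7,f); (10,9,a); (12,10,f); (12,11,a); (17,15,f); (17,16,a); (18,3,f); (18,5,a)
step 2: rule r2; match: 0->12, 1->10, 2->7, 3->9, 4->11; deleted nodes 7, 10; deleted edges (10,7,f); (10,9,a); (12,10,f); (12,11,a); added nodes 19; added edges (12,9,f); (12,19,a); (19,11,a); (19,11,f); result: nodes: 3:c4, 5:c3, 6:app, 9:c3, 11:c2, 12:app, 15:c1, 16:c2, 17:app, 18:app, 19:app edges: (6,5,f); (6,18,a); (12,9,f); (12,19,a); (17,15,f); (17,16,a); (18,3,f); (18,5,a); (19,11,a); (19,11,f)
final:
nodes: 3:c4, 5:c3, 6:app, 9:c3, 11:c2, 12:app, 15:c1, 16:c2, 17:app, 18:app, 19:app
edges: (6,5,f); (6,18,a); (12,9,f); (12,19,a); (17,15,f); (17,16,a); (18,3,f); (18,5,a); (19,11,a); (19,11,f)


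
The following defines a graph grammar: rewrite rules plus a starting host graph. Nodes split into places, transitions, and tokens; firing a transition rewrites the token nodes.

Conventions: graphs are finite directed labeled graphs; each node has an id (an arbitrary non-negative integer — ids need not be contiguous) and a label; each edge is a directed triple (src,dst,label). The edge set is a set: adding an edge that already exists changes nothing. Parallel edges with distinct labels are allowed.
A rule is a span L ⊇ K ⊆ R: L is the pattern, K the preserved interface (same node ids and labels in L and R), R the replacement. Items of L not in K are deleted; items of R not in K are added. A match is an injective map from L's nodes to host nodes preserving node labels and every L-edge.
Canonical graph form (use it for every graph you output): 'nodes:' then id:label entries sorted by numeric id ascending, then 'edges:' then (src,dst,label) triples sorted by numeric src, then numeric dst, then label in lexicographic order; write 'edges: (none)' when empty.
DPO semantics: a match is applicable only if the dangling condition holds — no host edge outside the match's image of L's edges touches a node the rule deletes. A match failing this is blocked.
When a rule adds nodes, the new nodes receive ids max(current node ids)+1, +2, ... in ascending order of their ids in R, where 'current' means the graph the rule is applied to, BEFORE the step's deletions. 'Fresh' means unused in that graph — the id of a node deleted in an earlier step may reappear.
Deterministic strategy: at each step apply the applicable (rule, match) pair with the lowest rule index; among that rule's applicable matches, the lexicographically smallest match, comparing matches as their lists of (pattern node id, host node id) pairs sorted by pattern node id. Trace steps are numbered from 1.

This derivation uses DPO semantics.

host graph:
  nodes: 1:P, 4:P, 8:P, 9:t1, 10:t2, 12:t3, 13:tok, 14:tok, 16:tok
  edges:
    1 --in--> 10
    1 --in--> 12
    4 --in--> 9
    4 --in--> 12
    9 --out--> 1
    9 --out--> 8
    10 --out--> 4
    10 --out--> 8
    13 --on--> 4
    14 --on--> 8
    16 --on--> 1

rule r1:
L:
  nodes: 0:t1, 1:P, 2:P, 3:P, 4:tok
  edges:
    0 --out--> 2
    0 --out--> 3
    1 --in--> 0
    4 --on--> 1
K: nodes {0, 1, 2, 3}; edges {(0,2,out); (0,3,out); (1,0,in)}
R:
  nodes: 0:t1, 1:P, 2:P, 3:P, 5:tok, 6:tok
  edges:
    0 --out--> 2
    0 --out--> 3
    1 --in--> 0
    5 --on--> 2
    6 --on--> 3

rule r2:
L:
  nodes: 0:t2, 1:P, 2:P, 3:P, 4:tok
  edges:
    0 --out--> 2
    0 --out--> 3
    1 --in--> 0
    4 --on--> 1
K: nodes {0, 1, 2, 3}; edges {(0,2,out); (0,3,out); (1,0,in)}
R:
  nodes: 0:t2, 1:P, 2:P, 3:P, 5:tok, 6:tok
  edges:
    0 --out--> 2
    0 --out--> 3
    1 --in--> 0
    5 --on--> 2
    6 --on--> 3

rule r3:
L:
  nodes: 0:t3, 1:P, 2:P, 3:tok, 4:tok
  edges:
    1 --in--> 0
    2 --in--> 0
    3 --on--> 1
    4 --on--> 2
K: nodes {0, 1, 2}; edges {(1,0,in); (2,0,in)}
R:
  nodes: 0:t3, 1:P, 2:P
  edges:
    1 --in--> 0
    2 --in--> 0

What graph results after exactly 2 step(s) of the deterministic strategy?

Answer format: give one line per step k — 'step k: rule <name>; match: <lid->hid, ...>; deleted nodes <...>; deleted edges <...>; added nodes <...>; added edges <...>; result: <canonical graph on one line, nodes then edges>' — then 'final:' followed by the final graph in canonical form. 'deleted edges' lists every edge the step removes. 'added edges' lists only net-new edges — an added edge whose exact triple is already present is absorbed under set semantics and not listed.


step 1: rule r1; match: 0->9, 1->4, 2->1, 3->8, 4->13; deleted nodes 13; deleted edges (13,4,on); added nodes 17, 18; added edges (17,1,on); (18,8,on); result: nodes: 1:P, 4:P, 8:P, 9:t1, 10:t2, 12:t3, 14:tok, 16:tok, 17:tok, 18:tok edges: (1,10,in); (1,12,in); (4,9,in); (4,12,in); (9,1,out); (9,8,out); (10,4,out); (10,8,out); (14,8,on); (16,1,on); (17,1,on); (18,8,on)
step 2: rule r2; match: 0->10, 1->1, 2->4, 3->8, 4->16; deleted nodes 16; deleted edges (16,1,on); added nodes 19, 20; added edges (19,4,on); (20,8,on); result: nodes: 1:P, 4:P, 8:P, 9:t1, 10:t2, 12:t3, 14:tok, 17:tok, 18:tok, 19:tok, 20:tok edges: (1,10,in); (1,12,in); (4,9,in); (4,12,in); (9,1,out); (9,8,out); (10,4,out); (10,8,out); (14,8,on); (17,1,on); (18,8,on); (19,4,on); (20,8,on)
final:
nodes: 1:P, 4:P, 8:P, 9:t1, 10:t2, 12:t3, 14:tok, 17:tok, 18:tok, 19:tok, 20:tok
edges: (1,10,in); (1,12,in); (4,9,in); (4,12,in); (9,1,out); (9,8,out); (10,4,out); (10,8,out); (14,8,on); (17,1,on); (18,8,on); (19,4,on); (20,8,on)


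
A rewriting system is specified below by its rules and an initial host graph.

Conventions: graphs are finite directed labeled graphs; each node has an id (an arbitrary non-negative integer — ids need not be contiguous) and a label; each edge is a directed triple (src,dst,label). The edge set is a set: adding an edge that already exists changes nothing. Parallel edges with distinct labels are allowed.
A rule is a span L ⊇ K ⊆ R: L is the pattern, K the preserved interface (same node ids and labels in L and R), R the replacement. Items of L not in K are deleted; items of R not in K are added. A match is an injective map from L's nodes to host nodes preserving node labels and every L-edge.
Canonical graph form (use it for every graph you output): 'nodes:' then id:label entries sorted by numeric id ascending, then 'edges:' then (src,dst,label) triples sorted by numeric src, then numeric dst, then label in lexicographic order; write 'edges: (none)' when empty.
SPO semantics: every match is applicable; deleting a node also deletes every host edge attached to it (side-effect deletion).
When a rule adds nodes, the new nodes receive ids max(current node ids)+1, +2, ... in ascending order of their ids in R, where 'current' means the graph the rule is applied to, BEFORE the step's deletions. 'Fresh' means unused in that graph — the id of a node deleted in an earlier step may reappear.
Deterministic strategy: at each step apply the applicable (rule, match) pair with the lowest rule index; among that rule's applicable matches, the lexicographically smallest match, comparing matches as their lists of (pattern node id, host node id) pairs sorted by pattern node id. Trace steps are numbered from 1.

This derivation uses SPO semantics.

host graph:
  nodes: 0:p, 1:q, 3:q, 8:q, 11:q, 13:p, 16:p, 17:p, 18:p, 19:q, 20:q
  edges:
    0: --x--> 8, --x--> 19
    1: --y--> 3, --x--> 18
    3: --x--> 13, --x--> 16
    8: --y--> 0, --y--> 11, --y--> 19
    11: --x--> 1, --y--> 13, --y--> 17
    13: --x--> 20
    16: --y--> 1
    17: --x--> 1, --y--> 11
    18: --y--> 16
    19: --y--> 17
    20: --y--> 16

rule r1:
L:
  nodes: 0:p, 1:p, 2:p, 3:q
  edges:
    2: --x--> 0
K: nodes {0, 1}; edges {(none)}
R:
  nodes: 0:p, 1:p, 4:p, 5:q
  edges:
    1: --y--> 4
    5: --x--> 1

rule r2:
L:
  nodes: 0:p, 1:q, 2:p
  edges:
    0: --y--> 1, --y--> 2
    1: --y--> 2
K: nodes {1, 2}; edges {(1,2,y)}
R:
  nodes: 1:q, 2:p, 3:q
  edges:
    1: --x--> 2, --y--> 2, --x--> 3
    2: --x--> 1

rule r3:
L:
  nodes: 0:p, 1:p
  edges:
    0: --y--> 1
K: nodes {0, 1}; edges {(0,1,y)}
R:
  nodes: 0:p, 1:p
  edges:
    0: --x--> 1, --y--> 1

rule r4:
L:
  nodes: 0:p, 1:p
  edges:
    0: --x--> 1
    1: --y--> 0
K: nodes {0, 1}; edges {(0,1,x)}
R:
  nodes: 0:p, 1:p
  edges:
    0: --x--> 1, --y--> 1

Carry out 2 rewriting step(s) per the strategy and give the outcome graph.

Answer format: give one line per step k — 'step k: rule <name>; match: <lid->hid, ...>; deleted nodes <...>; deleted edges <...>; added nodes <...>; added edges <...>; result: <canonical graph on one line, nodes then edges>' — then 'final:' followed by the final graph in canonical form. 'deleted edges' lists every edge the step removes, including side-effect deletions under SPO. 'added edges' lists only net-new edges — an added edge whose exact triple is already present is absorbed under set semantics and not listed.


step 1: rule r3; match: 0->18, 1->16; deleted nodes (none); deleted edges (none); added nodes (none); added edges (18,16,x); result: nodes: 0:p, 1:q, 3:q, 8:q, 11:q, 13:p, 16:p, 17:p, 18:p, 19:q, 20:q edges: (0,8,x); (0,19,x); (1,3,y); (1,18,x); (3,13,x); (3,16,x); (8,0,y); (8,11,y); (8,19,y); (11,1,x); (11,13,y); (11,17,y); (13,20,x); (16,1,y); (17,1,x); (17,11,y); (18,16,x); (18,16,y); (19,17,y); (20,16,y)
step 2: rule r1; match: 0->16, 1->0, 2->18, 3->1; deleted nodes 1, 18; deleted edges (1,3,y); (1,18,x); (11,1,x); (16,1,y); (17,1,x); (18,16,x); (18,16,y); added nodes 21, 22; added edges (0,21,y); (22,0,x); result: nodes: 0:p, 3:q, 8:q, 11:q, 13:p, 16:p, 17:p, 19:q, 20:q, 21:p, 22:q edges: (0,8,x); (0,19,x); (0,21,y); (3,13,x); (3,16,x); (8,0,y); (8,11,y); (8,19,y); (11,13,y); (11,17,y); (13,20,x); (17,11,y); (19,17,y); (20,16,y); (22,0,x)
final:
nodes: 0:p, 3:q, 8:q, 11:q, 13:p, 16:p, 17:p, 19:q, 20:q, 21:p, 22:q
edges: (0,8,x); (0,19,x); (0,21,y); (3,13,x); (3,16,x); (8,0,y); (8,11,y); (8,19,y); (11,13,y); (11,17,y); (13,20,x); (17,11,y); (19,17,y); (20,16,y); (22,0,x)


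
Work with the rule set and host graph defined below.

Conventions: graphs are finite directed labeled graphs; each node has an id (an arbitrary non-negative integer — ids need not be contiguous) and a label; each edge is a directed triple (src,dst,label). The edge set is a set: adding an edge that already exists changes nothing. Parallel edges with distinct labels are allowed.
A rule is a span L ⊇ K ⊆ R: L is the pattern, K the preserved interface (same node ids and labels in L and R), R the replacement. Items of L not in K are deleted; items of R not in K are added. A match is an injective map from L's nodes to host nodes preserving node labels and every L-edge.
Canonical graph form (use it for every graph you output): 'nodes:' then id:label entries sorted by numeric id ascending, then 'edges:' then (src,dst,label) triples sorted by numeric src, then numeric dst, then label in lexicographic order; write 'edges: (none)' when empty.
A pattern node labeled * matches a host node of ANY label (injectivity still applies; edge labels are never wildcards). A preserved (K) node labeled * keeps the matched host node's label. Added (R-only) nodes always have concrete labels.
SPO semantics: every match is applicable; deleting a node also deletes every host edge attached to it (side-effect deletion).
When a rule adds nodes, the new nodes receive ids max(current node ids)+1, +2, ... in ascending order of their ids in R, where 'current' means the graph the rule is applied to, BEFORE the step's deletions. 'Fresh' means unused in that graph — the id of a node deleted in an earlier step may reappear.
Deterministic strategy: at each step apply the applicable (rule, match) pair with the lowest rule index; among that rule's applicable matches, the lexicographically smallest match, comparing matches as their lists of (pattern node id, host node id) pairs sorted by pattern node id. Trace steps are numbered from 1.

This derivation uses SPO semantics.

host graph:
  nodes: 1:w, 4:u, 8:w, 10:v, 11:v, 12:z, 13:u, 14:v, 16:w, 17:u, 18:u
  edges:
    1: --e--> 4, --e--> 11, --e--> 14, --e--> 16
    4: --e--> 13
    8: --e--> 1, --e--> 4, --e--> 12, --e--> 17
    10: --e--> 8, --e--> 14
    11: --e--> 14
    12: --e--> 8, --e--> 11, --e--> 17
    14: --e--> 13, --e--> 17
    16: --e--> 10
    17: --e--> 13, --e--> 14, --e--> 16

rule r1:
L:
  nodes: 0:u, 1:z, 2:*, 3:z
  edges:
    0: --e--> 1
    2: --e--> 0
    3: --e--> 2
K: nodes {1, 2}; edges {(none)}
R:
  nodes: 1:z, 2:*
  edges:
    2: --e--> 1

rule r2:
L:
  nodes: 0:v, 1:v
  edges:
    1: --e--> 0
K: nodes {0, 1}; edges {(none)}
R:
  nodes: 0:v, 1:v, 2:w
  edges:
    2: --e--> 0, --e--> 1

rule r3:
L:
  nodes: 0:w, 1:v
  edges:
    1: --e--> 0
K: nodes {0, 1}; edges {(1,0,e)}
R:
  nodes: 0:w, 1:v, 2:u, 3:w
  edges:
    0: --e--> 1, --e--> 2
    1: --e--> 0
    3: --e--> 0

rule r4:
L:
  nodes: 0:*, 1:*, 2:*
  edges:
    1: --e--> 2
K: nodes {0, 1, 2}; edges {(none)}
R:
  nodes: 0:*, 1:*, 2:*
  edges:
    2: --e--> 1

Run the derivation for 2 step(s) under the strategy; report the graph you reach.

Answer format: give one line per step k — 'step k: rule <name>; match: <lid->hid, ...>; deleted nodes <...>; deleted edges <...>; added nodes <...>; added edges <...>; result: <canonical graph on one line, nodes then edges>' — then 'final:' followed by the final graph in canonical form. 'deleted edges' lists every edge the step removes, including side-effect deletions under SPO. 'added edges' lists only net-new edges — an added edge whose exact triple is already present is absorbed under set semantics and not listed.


step 1: rule r2; match: 0->14, 1->10; deleted nodes (none); deleted edges (10,14,e); added nodes 19; added edges (19,10,e); (19,14,e); result: nodes: 1:w, 4:u, 8:w, 10:v, 11:v, 12:z, 13:u, 14:v, 16:w, 17:u, 18:u, 19:w edges: (1,4,e); (1,11,e); (1,14,e); (1,16,e); (4,13,e); (8,1,e); (8,4,e); (8,12,e); (8,17,e); (10,8,e); (11,14,e); (12,8,e); (12,11,e); (12,17,e); (14,13,e); (14,17,e); (16,10,e); (17,13,e); (17,14,e); (17,16,e); (19,10,e); (19,14,e)
step 2: rule r2; match: 0->14, 1->11; deleted nodes (none); deleted edges (11,14,e); added nodes 20; added edges (20,11,e); (20,14,e); result: nodes: 1:w, 4:u, 8:w, 10:v, 11:v, 12:z, 13:u, 14:v, 16:w, 17:u, 18:u, 19:w, 20:w edges: (1,4,e); (1,11,e); (1,14,e); (1,16,e); (4,13,e); (8,1,e); (8,4,e); (8,12,e); (8,17,e); (10,8,e); (12,8,e); (12,11,e); (12,17,e); (14,13,e); (14,17,e); (16,10,e); (17,13,e); (17,14,e); (17,16,e); (19,10,e); (19,14,e); (20,11,e); (20,14,e)
final:
nodes: 1:w, 4:u, 8:w, 10:v, 11:v, 12:z, 13:u, 14:v, 16:w, 17:u, 18:u, 19:w, 20:w
edges: (1,4,e); (1,11,e); (1,14,e); (1,16,e); (4,13,e); (8,1,e); (8,4,e); (8,12,e); (8,17,e); (10,8,e); (12,8,e); (12,11,e); (12,17,e); (14,13,e); (14,17,e); (16,10,e); (17,13,e); (17,14,e); (17,16,e); (19,10,e); (19,14,e); (20,11,e); (20,14,e)


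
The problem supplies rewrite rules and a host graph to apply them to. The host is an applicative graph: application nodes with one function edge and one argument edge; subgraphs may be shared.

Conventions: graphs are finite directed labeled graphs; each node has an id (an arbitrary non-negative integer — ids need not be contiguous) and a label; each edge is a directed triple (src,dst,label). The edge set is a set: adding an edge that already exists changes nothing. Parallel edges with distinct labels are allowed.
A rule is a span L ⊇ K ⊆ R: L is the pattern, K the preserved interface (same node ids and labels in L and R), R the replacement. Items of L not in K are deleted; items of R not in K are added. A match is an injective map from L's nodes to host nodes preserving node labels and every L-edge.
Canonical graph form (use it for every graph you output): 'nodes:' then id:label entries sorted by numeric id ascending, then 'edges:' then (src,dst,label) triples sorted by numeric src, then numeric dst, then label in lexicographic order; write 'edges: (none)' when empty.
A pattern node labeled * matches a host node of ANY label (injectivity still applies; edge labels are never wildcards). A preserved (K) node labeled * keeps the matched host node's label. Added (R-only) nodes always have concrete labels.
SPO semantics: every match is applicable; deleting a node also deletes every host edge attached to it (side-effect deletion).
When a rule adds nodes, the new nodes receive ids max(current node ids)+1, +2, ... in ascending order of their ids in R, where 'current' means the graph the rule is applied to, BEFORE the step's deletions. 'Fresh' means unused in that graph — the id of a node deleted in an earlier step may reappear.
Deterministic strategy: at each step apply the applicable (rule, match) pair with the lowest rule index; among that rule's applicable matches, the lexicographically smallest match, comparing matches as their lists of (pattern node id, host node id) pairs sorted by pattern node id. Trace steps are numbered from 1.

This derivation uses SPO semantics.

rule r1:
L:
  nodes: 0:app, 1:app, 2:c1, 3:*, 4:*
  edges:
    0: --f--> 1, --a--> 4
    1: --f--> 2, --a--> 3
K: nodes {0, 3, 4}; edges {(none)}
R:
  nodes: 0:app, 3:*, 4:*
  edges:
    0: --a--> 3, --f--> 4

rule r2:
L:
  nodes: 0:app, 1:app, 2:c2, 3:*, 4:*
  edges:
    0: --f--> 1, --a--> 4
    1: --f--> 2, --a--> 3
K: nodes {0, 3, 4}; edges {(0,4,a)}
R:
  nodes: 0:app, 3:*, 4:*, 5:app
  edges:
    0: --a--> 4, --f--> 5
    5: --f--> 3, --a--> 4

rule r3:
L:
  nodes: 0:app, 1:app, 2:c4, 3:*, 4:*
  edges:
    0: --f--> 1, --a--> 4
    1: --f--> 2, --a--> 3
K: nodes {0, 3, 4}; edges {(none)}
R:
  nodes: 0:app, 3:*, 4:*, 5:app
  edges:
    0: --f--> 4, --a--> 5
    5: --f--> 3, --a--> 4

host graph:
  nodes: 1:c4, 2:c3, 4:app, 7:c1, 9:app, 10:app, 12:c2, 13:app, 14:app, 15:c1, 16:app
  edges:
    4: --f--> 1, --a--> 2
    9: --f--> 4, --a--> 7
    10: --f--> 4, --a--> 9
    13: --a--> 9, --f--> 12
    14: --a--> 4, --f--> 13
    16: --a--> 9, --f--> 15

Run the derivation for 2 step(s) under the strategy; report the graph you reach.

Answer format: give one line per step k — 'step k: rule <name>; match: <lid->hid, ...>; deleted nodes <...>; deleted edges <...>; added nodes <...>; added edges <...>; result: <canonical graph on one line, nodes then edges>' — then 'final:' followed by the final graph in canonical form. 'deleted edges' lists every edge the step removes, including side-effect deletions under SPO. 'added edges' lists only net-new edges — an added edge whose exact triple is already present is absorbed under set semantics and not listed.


step 1: rule r2; match: 0->14, 1->13, 2->12, 3->9, 4->4; deleted nodes 12, 13; deleted edges (13,9,a); (13,12,f); (14,13,f); added nodes 17; added edges (14,17,f); (17,4,a); (17,9,f); result: nodes: 1:c4, 2:c3, 4:app, 7:c1, 9:app, 10:app, 14:app, 15:c1, 16:app, 17:app edges: (4,1,f); (4,2,a); (9,4,f); (9,7,a); (10,4,f); (10,9,a); (14,4,a); (14,17,f); (16,9,a); (16,15,f); (17,4,a); (17,9,f)
step 2: rule r3; match: 0->9, 1->4, 2->1, 3->2, 4->7; deleted nodes 1, 4; deleted edges (4,1,f); (4,2,a); (9,4,f); (9,7,a); (10,4,f); (14,4,a); (17,4,a); added nodes 18; added edges (9,7,f); (9,18,a); (18,2,f); (18,7,a); result: nodes: 2:c3, 7:c1, 9:app, 10:app, 14:app, 15:c1, 16:app, 17:app, 18:app edges: (9,7,f); (9,18,a); (10,9,a); (14,17,f); (16,9,a); (16,15,f); (17,9,f); (18,2,f); (18,7,a)
final:
nodes: 2:c3, 7:c1, 9:app, 10:app, 14:app, 15:c1, 16:app, 17:app, 18:app
edges: (9,7,f); (9,18,a); (10,9,a); (14,17,f); (16,9,a); (16,15,f); (17,9,f); (18,2,f); (18,7,a)


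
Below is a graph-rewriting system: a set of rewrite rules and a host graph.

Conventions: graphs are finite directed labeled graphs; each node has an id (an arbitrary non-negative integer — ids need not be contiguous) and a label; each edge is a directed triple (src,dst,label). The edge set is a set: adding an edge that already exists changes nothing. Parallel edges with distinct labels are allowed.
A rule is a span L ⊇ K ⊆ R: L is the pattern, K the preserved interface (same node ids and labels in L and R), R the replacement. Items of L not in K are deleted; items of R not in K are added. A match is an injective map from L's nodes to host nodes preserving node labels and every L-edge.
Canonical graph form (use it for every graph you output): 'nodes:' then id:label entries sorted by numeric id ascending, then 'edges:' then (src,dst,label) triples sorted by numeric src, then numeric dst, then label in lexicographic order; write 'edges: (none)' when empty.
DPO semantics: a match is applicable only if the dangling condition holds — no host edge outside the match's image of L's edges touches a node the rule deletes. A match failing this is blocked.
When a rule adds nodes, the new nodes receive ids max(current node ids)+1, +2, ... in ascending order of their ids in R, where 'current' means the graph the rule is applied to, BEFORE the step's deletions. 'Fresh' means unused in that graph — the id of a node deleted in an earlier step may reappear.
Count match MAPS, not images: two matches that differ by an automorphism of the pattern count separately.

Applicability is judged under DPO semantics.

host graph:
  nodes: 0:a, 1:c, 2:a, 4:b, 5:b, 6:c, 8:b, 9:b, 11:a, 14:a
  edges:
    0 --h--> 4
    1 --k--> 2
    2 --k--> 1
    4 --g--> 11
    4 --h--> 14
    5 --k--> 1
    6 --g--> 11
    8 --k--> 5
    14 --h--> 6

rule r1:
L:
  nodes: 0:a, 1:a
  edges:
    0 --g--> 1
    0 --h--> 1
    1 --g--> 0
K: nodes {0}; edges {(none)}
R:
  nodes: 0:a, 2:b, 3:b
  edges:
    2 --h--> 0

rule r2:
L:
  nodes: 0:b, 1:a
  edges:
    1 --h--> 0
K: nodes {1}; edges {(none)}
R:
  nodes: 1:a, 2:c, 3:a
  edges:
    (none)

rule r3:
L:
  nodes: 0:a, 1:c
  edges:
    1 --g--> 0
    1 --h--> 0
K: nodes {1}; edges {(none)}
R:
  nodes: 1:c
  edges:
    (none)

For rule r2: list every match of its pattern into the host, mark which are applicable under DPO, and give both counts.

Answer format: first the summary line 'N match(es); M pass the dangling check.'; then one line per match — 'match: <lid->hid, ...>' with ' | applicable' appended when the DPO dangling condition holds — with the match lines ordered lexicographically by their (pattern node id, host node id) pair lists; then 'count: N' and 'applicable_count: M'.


1 match(es); 0 pass the dangling check.
match: 0->4, 1->0
count: 1
applicable_count: 0


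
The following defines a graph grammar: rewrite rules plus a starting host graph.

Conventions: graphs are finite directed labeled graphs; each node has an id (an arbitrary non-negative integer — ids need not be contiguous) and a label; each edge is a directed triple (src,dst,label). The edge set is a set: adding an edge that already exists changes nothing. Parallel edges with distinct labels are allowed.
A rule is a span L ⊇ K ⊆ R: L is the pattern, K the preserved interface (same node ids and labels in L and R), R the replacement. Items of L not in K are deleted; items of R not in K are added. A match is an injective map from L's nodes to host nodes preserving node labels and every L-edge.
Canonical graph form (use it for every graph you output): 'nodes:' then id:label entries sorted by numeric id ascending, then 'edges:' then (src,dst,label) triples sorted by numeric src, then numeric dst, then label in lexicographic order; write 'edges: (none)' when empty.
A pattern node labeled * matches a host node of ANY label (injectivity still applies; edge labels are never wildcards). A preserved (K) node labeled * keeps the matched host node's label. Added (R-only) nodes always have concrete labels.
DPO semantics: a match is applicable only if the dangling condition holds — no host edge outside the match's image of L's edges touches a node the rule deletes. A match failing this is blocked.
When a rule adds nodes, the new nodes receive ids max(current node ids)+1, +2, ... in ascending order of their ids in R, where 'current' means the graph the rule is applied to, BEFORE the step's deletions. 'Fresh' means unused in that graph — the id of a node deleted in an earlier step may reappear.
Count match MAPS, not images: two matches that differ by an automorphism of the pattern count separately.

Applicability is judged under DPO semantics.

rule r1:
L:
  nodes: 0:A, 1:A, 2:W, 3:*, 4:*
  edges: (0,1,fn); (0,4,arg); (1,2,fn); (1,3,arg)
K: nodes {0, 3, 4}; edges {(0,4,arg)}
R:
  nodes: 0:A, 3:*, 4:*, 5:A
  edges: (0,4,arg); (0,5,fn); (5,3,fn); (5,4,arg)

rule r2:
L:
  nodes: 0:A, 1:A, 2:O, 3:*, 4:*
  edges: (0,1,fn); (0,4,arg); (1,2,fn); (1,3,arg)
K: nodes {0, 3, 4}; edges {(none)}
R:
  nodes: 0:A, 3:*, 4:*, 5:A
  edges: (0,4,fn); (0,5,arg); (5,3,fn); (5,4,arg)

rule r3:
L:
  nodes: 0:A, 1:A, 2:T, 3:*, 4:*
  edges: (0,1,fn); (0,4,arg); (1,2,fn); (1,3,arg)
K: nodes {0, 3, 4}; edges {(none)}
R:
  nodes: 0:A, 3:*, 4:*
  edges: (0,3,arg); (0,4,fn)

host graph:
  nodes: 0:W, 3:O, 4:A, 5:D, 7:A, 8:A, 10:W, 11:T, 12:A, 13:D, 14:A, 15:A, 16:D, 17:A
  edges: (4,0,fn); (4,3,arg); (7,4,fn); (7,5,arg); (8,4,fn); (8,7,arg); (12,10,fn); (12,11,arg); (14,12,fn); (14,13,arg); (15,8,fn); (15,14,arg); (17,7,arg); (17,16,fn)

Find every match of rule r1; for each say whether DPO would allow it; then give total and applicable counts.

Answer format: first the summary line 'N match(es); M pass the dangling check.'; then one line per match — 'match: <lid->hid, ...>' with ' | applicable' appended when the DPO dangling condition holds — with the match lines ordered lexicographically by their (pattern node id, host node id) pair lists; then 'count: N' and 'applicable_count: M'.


3 match(es); 1 pass the dangling check.
match: 0->7, 1->4, 2->0, 3->3, 4->5
match: 0->8, 1->4, 2->0, 3->3, 4->7
match: 0->14, 1->12, 2->10, 3->11, 4->13 | applicable
count: 3
applicable_count: 1


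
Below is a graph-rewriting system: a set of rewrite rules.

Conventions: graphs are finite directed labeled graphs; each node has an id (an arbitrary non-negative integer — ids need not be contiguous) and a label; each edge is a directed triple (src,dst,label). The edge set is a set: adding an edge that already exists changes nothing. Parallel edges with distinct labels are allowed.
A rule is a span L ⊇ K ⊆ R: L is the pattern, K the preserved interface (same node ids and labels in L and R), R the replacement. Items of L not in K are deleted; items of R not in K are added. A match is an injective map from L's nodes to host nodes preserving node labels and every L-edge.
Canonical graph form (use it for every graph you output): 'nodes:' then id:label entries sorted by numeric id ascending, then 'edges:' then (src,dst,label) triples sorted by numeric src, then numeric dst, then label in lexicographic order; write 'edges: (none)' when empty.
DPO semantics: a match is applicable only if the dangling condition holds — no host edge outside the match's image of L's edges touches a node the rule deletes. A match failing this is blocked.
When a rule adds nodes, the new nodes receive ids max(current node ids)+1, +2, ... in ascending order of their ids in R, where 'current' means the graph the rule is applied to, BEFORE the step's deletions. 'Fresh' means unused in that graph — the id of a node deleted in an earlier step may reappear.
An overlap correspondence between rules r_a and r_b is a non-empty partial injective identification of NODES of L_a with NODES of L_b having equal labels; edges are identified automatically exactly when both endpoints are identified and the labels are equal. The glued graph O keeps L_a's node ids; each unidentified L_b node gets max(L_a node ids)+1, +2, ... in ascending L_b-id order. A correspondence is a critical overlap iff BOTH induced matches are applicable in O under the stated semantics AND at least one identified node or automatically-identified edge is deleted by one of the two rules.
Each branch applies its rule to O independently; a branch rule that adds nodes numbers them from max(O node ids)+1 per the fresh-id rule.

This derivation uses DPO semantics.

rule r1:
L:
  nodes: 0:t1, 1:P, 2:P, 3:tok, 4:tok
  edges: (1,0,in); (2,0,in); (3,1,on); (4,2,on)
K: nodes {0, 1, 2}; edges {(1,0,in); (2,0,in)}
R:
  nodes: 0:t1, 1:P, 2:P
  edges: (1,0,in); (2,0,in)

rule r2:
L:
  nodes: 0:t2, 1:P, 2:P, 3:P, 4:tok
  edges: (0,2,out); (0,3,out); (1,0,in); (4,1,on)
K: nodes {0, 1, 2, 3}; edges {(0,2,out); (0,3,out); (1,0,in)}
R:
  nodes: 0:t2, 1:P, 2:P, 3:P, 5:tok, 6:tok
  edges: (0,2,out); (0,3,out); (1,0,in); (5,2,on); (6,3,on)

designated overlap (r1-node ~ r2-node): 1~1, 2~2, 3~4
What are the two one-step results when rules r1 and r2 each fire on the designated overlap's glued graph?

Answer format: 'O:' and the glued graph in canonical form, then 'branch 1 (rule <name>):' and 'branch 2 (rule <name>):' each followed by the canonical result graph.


O:
nodes: 0:t1, 1:P, 2:P, 3:tok, 4:tok, 5:t2, 6:P
edges: (1,0,in); (1,5,in); (2,0,in); (3,1,on); (4,2,on); (5,2,out); (5,6,out)
branch 1 (rule r1):
nodes: 0:t1, 1:P, 2:P, 5:t2, 6:P
edges: (1,0,in); (1,5,in); (2,0,in); (5,2,out); (5,6,out)
branch 2 (rule r2):
nodes: 0:t1, 1:P, 2:P, 4:tok, 5:t2, 6:P, 7:tok, 8:tok
edges: (1,0,in); (1,5,in); (2,0,in); (4,2,on); (5,2,out); (5,6,out); (7,2,on); (8,6,on)
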